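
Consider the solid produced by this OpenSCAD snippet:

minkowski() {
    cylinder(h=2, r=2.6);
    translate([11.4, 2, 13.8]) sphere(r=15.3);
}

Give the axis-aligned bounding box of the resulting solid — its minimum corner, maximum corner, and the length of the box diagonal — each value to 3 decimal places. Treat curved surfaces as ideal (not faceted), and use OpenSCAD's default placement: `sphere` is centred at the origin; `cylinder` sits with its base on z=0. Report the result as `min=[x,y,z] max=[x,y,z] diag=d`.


A = translate([11.4, 2, 13.8]) sphere(r=15.3) → bbox [-3.9,-13.3,-1.5] .. [26.7,17.3,29.1]
B = cylinder(h=2, r=2.6) → bbox [-2.6,-2.6,0] .. [2.6,2.6,2]
lo = A.lo+B.lo = [-3.9-2.6, -13.3-2.6, -1.5+0] = [-6.500,-15.900,-1.500]
hi = A.hi+B.hi = [26.7+2.6, 17.3+2.6, 29.1+2] = [29.300,19.900,31.100]
diag = √(35.8²+35.8²+32.6²) = √3626.04 = 60.217

min=[-6.500,-15.900,-1.500] max=[29.300,19.900,31.100] diag=60.217


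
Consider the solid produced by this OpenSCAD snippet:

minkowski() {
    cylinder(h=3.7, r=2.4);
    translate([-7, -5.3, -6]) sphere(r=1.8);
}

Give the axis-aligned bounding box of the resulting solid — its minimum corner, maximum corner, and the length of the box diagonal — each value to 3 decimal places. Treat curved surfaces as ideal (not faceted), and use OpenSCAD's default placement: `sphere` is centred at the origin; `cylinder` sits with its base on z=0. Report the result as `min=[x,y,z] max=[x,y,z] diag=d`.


min=[-11.200,-9.500,-7.800] max=[-2.800,-1.100,-0.500] diag=13.943

A = translate([-7, -5.3, -6]) sphere(r=1.8) → bbox [-8.8,-7.1,-7.8] .. [-5.2,-3.5,-4.2]
B = cylinder(h=3.7, r=2.4) → bbox [-2.4,-2.4,0] .. [2.4,2.4,3.7]
lo = A.lo+B.lo = [-8.8-2.4, -7.1-2.4, -7.8+0] = [-11.200,-9.500,-7.800]
hi = A.hi+B.hi = [-5.2+2.4, -3.5+2.4, -4.2+3.7] = [-2.800,-1.100,-0.500]
diag = √(8.4²+8.4²+7.3²) = √194.41 = 13.943


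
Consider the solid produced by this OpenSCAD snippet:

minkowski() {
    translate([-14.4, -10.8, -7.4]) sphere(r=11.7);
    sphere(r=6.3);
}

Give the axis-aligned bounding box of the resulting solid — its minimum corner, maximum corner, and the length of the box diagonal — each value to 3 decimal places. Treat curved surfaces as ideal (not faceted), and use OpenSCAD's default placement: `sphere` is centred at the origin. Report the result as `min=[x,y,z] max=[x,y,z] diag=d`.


min=[-32.400,-28.800,-25.400] max=[3.600,7.200,10.600] diag=62.354

A = translate([-14.4, -10.8, -7.4]) sphere(r=11.7) → bbox [-26.1,-22.5,-19.1] .. [-2.7,0.9,4.3]
B = sphere(r=6.3) → bbox [-6.3,-6.3,-6.3] .. [6.3,6.3,6.3]
lo = A.lo+B.lo = [-26.1-6.3, -22.5-6.3, -19.1-6.3] = [-32.400,-28.800,-25.400]
hi = A.hi+B.hi = [-2.7+6.3, 0.9+6.3, 4.3+6.3] = [3.600,7.200,10.600]
diag = √(36²+36²+36²) = √3888 = 62.354


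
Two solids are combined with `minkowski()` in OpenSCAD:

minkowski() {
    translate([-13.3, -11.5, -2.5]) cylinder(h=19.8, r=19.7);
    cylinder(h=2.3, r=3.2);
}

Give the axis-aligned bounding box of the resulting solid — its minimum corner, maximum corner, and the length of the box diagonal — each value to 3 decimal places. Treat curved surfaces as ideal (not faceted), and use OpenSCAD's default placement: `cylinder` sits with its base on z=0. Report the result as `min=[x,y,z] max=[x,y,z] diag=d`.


min=[-36.200,-34.400,-2.500] max=[9.600,11.400,19.600] diag=68.437

A = translate([-13.3, -11.5, -2.5]) cylinder(h=19.8, r=19.7) → bbox [-33,-31.2,-2.5] .. [6.4,8.2,17.3]
B = cylinder(h=2.3, r=3.2) → bbox [-3.2,-3.2,0] .. [3.2,3.2,2.3]
lo = A.lo+B.lo = [-33-3.2, -31.2-3.2, -2.5+0] = [-36.200,-34.400,-2.500]
hi = A.hi+B.hi = [6.4+3.2, 8.2+3.2, 17.3+2.3] = [9.600,11.400,19.600]
diag = √(45.8²+45.8²+22.1²) = √4683.69 = 68.437


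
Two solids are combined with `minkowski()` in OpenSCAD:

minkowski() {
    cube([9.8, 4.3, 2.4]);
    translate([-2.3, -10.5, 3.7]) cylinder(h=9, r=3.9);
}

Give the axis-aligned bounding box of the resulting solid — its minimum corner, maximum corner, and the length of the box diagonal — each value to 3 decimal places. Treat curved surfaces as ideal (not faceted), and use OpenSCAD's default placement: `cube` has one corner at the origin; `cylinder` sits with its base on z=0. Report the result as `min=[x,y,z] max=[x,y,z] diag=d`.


min=[-6.200,-14.400,3.700] max=[11.400,-2.300,15.100] diag=24.210

A = translate([-2.3, -10.5, 3.7]) cylinder(h=9, r=3.9) → bbox [-6.2,-14.4,3.7] .. [1.6,-6.6,12.7]
B = cube([9.8, 4.3, 2.4]) → bbox [0,0,0] .. [9.8,4.3,2.4]
lo = A.lo+B.lo = [-6.2+0, -14.4+0, 3.7+0] = [-6.200,-14.400,3.700]
hi = A.hi+B.hi = [1.6+9.8, -6.6+4.3, 12.7+2.4] = [11.400,-2.300,15.100]
diag = √(17.6²+12.1²+11.4²) = √586.13 = 24.210


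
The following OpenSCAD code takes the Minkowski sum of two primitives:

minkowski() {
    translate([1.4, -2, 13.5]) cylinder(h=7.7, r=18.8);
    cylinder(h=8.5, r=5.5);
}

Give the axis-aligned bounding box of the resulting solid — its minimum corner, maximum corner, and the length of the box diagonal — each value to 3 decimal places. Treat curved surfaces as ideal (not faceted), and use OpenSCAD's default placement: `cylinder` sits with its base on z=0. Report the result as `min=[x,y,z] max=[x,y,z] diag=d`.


A = translate([1.4, -2, 13.5]) cylinder(h=7.7, r=18.8) → bbox [-17.4,-20.8,13.5] .. [20.2,16.8,21.2]
B = cylinder(h=8.5, r=5.5) → bbox [-5.5,-5.5,0] .. [5.5,5.5,8.5]
lo = A.lo+B.lo = [-17.4-5.5, -20.8-5.5, 13.5+0] = [-22.900,-26.300,13.500]
hi = A.hi+B.hi = [20.2+5.5, 16.8+5.5, 21.2+8.5] = [25.700,22.300,29.700]
diag = √(48.6²+48.6²+16.2²) = √4986.36 = 70.614

min=[-22.900,-26.300,13.500] max=[25.700,22.300,29.700] diag=70.614


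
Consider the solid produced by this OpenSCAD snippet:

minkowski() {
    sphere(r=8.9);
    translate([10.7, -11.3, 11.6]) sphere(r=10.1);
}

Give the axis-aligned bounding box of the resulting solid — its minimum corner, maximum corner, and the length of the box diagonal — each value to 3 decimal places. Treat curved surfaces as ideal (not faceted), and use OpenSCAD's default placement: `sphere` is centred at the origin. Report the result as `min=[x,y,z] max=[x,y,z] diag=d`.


min=[-8.300,-30.300,-7.400] max=[29.700,7.700,30.600] diag=65.818

A = translate([10.7, -11.3, 11.6]) sphere(r=10.1) → bbox [0.6,-21.4,1.5] .. [20.8,-1.2,21.7]
B = sphere(r=8.9) → bbox [-8.9,-8.9,-8.9] .. [8.9,8.9,8.9]
lo = A.lo+B.lo = [0.6-8.9, -21.4-8.9, 1.5-8.9] = [-8.300,-30.300,-7.400]
hi = A.hi+B.hi = [20.8+8.9, -1.2+8.9, 21.7+8.9] = [29.700,7.700,30.600]
diag = √(38²+38²+38²) = √4332 = 65.818


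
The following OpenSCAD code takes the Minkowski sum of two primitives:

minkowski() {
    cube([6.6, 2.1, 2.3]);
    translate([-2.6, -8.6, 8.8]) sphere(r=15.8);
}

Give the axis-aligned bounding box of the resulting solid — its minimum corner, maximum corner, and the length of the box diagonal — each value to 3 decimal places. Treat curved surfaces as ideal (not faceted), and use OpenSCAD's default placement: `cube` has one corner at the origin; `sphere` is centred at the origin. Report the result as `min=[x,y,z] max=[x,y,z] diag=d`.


A = translate([-2.6, -8.6, 8.8]) sphere(r=15.8) → bbox [-18.4,-24.4,-7] .. [13.2,7.2,24.6]
B = cube([6.6, 2.1, 2.3]) → bbox [0,0,0] .. [6.6,2.1,2.3]
lo = A.lo+B.lo = [-18.4+0, -24.4+0, -7+0] = [-18.400,-24.400,-7.000]
hi = A.hi+B.hi = [13.2+6.6, 7.2+2.1, 24.6+2.3] = [19.800,9.300,26.900]
diag = √(38.2²+33.7²+33.9²) = √3744.14 = 61.189

min=[-18.400,-24.400,-7.000] max=[19.800,9.300,26.900] diag=61.189


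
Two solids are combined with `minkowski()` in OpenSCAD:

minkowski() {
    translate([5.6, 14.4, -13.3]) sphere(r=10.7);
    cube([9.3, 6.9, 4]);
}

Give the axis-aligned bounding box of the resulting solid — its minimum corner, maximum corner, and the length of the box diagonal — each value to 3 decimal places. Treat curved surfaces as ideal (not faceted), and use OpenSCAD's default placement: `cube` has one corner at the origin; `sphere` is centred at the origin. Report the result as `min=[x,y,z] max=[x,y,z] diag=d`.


min=[-5.100,3.700,-24.000] max=[25.600,32.000,1.400] diag=48.873

A = translate([5.6, 14.4, -13.3]) sphere(r=10.7) → bbox [-5.1,3.7,-24] .. [16.3,25.1,-2.6]
B = cube([9.3, 6.9, 4]) → bbox [0,0,0] .. [9.3,6.9,4]
lo = A.lo+B.lo = [-5.1+0, 3.7+0, -24+0] = [-5.100,3.700,-24.000]
hi = A.hi+B.hi = [16.3+9.3, 25.1+6.9, -2.6+4] = [25.600,32.000,1.400]
diag = √(30.7²+28.3²+25.4²) = √2388.54 = 48.873


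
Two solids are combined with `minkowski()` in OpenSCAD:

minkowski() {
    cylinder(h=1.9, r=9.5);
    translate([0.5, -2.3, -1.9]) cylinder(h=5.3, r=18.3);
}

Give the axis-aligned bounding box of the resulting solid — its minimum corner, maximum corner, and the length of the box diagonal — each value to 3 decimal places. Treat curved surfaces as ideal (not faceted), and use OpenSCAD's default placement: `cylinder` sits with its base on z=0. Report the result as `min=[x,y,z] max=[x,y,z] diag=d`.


A = translate([0.5, -2.3, -1.9]) cylinder(h=5.3, r=18.3) → bbox [-17.8,-20.6,-1.9] .. [18.8,16,3.4]
B = cylinder(h=1.9, r=9.5) → bbox [-9.5,-9.5,0] .. [9.5,9.5,1.9]
lo = A.lo+B.lo = [-17.8-9.5, -20.6-9.5, -1.9+0] = [-27.300,-30.100,-1.900]
hi = A.hi+B.hi = [18.8+9.5, 16+9.5, 3.4+1.9] = [28.300,25.500,5.300]
diag = √(55.6²+55.6²+7.2²) = √6234.56 = 78.959

min=[-27.300,-30.100,-1.900] max=[28.300,25.500,5.300] diag=78.959


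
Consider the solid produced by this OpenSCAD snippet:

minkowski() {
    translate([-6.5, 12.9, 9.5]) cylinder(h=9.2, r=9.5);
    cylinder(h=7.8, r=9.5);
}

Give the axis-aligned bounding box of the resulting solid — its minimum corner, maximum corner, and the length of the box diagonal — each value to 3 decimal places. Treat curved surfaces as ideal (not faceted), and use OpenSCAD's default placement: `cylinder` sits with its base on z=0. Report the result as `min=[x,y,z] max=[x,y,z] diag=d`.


A = translate([-6.5, 12.9, 9.5]) cylinder(h=9.2, r=9.5) → bbox [-16,3.4,9.5] .. [3,22.4,18.7]
B = cylinder(h=7.8, r=9.5) → bbox [-9.5,-9.5,0] .. [9.5,9.5,7.8]
lo = A.lo+B.lo = [-16-9.5, 3.4-9.5, 9.5+0] = [-25.500,-6.100,9.500]
hi = A.hi+B.hi = [3+9.5, 22.4+9.5, 18.7+7.8] = [12.500,31.900,26.500]
diag = √(38²+38²+17²) = √3177 = 56.365

min=[-25.500,-6.100,9.500] max=[12.500,31.900,26.500] diag=56.365


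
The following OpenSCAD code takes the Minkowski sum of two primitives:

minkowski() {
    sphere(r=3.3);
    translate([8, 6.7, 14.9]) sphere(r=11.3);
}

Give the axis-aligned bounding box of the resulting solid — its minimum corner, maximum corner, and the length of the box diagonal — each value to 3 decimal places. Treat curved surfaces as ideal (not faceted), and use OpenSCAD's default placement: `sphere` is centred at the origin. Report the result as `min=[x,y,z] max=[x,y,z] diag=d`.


min=[-6.600,-7.900,0.300] max=[22.600,21.300,29.500] diag=50.576

A = translate([8, 6.7, 14.9]) sphere(r=11.3) → bbox [-3.3,-4.6,3.6] .. [19.3,18,26.2]
B = sphere(r=3.3) → bbox [-3.3,-3.3,-3.3] .. [3.3,3.3,3.3]
lo = A.lo+B.lo = [-3.3-3.3, -4.6-3.3, 3.6-3.3] = [-6.600,-7.900,0.300]
hi = A.hi+B.hi = [19.3+3.3, 18+3.3, 26.2+3.3] = [22.600,21.300,29.500]
diag = √(29.2²+29.2²+29.2²) = √2557.92 = 50.576


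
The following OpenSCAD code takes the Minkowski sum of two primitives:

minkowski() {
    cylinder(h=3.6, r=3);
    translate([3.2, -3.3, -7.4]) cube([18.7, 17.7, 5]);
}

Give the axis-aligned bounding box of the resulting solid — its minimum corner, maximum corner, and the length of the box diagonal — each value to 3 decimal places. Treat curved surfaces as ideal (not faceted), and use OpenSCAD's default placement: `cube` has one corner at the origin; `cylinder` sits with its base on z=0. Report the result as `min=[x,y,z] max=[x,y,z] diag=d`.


A = translate([3.2, -3.3, -7.4]) cube([18.7, 17.7, 5]) → bbox [3.2,-3.3,-7.4] .. [21.9,14.4,-2.4]
B = cylinder(h=3.6, r=3) → bbox [-3,-3,0] .. [3,3,3.6]
lo = A.lo+B.lo = [3.2-3, -3.3-3, -7.4+0] = [0.200,-6.300,-7.400]
hi = A.hi+B.hi = [21.9+3, 14.4+3, -2.4+3.6] = [24.900,17.400,1.200]
diag = √(24.7²+23.7²+8.6²) = √1245.74 = 35.295

min=[0.200,-6.300,-7.400] max=[24.900,17.400,1.200] diag=35.295


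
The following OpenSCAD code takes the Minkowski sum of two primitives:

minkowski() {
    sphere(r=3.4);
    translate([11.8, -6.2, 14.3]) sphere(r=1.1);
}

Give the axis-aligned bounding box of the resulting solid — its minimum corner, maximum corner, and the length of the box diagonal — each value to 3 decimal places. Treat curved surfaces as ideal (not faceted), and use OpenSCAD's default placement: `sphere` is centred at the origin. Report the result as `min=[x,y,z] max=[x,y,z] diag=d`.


min=[7.300,-10.700,9.800] max=[16.300,-1.700,18.800] diag=15.588

A = translate([11.8, -6.2, 14.3]) sphere(r=1.1) → bbox [10.7,-7.3,13.2] .. [12.9,-5.1,15.4]
B = sphere(r=3.4) → bbox [-3.4,-3.4,-3.4] .. [3.4,3.4,3.4]
lo = A.lo+B.lo = [10.7-3.4, -7.3-3.4, 13.2-3.4] = [7.300,-10.700,9.800]
hi = A.hi+B.hi = [12.9+3.4, -5.1+3.4, 15.4+3.4] = [16.300,-1.700,18.800]
diag = √(9²+9²+9²) = √243 = 15.588


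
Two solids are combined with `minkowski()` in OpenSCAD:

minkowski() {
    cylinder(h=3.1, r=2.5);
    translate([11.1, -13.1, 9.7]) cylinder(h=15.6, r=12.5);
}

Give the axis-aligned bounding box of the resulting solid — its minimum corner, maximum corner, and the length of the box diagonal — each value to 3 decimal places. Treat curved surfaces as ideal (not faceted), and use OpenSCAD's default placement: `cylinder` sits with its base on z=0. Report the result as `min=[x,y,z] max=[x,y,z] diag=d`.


min=[-3.900,-28.100,9.700] max=[26.100,1.900,28.400] diag=46.365

A = translate([11.1, -13.1, 9.7]) cylinder(h=15.6, r=12.5) → bbox [-1.4,-25.6,9.7] .. [23.6,-0.6,25.3]
B = cylinder(h=3.1, r=2.5) → bbox [-2.5,-2.5,0] .. [2.5,2.5,3.1]
lo = A.lo+B.lo = [-1.4-2.5, -25.6-2.5, 9.7+0] = [-3.900,-28.100,9.700]
hi = A.hi+B.hi = [23.6+2.5, -0.6+2.5, 25.3+3.1] = [26.100,1.900,28.400]
diag = √(30²+30²+18.7²) = √2149.69 = 46.365


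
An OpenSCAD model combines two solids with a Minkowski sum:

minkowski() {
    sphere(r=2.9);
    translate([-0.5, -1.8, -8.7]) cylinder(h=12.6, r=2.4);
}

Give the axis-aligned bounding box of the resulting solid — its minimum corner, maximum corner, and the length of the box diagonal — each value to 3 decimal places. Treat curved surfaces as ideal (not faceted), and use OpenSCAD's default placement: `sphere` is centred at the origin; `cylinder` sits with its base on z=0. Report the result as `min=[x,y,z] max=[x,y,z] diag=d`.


min=[-5.800,-7.100,-11.600] max=[4.800,3.500,6.800] diag=23.734

A = translate([-0.5, -1.8, -8.7]) cylinder(h=12.6, r=2.4) → bbox [-2.9,-4.2,-8.7] .. [1.9,0.6,3.9]
B = sphere(r=2.9) → bbox [-2.9,-2.9,-2.9] .. [2.9,2.9,2.9]
lo = A.lo+B.lo = [-2.9-2.9, -4.2-2.9, -8.7-2.9] = [-5.800,-7.100,-11.600]
hi = A.hi+B.hi = [1.9+2.9, 0.6+2.9, 3.9+2.9] = [4.800,3.500,6.800]
diag = √(10.6²+10.6²+18.4²) = √563.28 = 23.734


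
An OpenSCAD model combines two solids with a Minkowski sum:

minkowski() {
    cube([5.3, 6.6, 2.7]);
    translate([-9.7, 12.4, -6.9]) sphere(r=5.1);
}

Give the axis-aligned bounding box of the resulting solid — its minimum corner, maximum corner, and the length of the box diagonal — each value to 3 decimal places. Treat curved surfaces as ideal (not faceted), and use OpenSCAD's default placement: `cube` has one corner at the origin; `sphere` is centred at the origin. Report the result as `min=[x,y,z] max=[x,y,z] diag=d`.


A = translate([-9.7, 12.4, -6.9]) sphere(r=5.1) → bbox [-14.8,7.3,-12] .. [-4.6,17.5,-1.8]
B = cube([5.3, 6.6, 2.7]) → bbox [0,0,0] .. [5.3,6.6,2.7]
lo = A.lo+B.lo = [-14.8+0, 7.3+0, -12+0] = [-14.800,7.300,-12.000]
hi = A.hi+B.hi = [-4.6+5.3, 17.5+6.6, -1.8+2.7] = [0.700,24.100,0.900]
diag = √(15.5²+16.8²+12.9²) = √688.9 = 26.247

min=[-14.800,7.300,-12.000] max=[0.700,24.100,0.900] diag=26.247


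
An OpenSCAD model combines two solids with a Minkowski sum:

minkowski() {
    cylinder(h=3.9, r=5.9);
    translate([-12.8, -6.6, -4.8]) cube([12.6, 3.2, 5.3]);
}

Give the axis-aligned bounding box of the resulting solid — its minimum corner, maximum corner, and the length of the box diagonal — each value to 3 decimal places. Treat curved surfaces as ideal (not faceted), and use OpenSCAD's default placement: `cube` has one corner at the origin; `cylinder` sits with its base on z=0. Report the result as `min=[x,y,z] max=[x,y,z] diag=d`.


min=[-18.700,-12.500,-4.800] max=[5.700,2.500,4.400] diag=30.083

A = translate([-12.8, -6.6, -4.8]) cube([12.6, 3.2, 5.3]) → bbox [-12.8,-6.6,-4.8] .. [-0.2,-3.4,0.5]
B = cylinder(h=3.9, r=5.9) → bbox [-5.9,-5.9,0] .. [5.9,5.9,3.9]
lo = A.lo+B.lo = [-12.8-5.9, -6.6-5.9, -4.8+0] = [-18.700,-12.500,-4.800]
hi = A.hi+B.hi = [-0.2+5.9, -3.4+5.9, 0.5+3.9] = [5.700,2.500,4.400]
diag = √(24.4²+15²+9.2²) = √905 = 30.083


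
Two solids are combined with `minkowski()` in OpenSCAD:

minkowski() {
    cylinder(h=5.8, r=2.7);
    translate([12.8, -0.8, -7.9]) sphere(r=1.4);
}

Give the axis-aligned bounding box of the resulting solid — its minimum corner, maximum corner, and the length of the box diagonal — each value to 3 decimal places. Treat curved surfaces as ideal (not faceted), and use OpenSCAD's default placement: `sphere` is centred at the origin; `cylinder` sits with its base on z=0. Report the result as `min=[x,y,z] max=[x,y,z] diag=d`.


min=[8.700,-4.900,-9.300] max=[16.900,3.300,-0.700] diag=14.437

A = translate([12.8, -0.8, -7.9]) sphere(r=1.4) → bbox [11.4,-2.2,-9.3] .. [14.2,0.6,-6.5]
B = cylinder(h=5.8, r=2.7) → bbox [-2.7,-2.7,0] .. [2.7,2.7,5.8]
lo = A.lo+B.lo = [11.4-2.7, -2.2-2.7, -9.3+0] = [8.700,-4.900,-9.300]
hi = A.hi+B.hi = [14.2+2.7, 0.6+2.7, -6.5+5.8] = [16.900,3.300,-0.700]
diag = √(8.2²+8.2²+8.6²) = √208.44 = 14.437


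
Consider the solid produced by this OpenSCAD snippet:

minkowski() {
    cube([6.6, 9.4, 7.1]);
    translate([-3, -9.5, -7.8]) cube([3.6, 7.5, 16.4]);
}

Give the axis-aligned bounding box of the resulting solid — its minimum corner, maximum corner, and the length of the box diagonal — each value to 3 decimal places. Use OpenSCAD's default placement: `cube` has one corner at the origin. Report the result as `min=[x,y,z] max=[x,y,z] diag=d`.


A = translate([-3, -9.5, -7.8]) cube([3.6, 7.5, 16.4]) → bbox [-3,-9.5,-7.8] .. [0.6,-2,8.6]
B = cube([6.6, 9.4, 7.1]) → bbox [0,0,0] .. [6.6,9.4,7.1]
lo = A.lo+B.lo = [-3+0, -9.5+0, -7.8+0] = [-3.000,-9.500,-7.800]
hi = A.hi+B.hi = [0.6+6.6, -2+9.4, 8.6+7.1] = [7.200,7.400,15.700]
diag = √(10.2²+16.9²+23.5²) = √941.9 = 30.690

min=[-3.000,-9.500,-7.800] max=[7.200,7.400,15.700] diag=30.690


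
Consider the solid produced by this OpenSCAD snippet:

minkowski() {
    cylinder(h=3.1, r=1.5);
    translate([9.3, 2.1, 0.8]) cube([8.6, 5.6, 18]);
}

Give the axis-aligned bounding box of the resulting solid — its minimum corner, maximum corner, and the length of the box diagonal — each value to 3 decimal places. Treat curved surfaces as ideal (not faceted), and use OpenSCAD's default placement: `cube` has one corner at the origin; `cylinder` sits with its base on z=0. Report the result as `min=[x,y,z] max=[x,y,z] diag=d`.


A = translate([9.3, 2.1, 0.8]) cube([8.6, 5.6, 18]) → bbox [9.3,2.1,0.8] .. [17.9,7.7,18.8]
B = cylinder(h=3.1, r=1.5) → bbox [-1.5,-1.5,0] .. [1.5,1.5,3.1]
lo = A.lo+B.lo = [9.3-1.5, 2.1-1.5, 0.8+0] = [7.800,0.600,0.800]
hi = A.hi+B.hi = [17.9+1.5, 7.7+1.5, 18.8+3.1] = [19.400,9.200,21.900]
diag = √(11.6²+8.6²+21.1²) = √653.73 = 25.568

min=[7.800,0.600,0.800] max=[19.400,9.200,21.900] diag=25.568


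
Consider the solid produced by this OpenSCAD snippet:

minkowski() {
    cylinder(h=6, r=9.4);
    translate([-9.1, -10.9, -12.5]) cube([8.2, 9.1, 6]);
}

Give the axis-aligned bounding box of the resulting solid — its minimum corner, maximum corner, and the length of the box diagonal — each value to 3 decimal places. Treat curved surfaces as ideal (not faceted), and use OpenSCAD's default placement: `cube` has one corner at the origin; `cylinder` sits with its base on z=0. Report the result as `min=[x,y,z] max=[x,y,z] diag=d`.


min=[-18.500,-20.300,-12.500] max=[8.500,7.600,-0.500] diag=40.638

A = translate([-9.1, -10.9, -12.5]) cube([8.2, 9.1, 6]) → bbox [-9.1,-10.9,-12.5] .. [-0.9,-1.8,-6.5]
B = cylinder(h=6, r=9.4) → bbox [-9.4,-9.4,0] .. [9.4,9.4,6]
lo = A.lo+B.lo = [-9.1-9.4, -10.9-9.4, -12.5+0] = [-18.500,-20.300,-12.500]
hi = A.hi+B.hi = [-0.9+9.4, -1.8+9.4, -6.5+6] = [8.500,7.600,-0.500]
diag = √(27²+27.9²+12²) = √1651.41 = 40.638


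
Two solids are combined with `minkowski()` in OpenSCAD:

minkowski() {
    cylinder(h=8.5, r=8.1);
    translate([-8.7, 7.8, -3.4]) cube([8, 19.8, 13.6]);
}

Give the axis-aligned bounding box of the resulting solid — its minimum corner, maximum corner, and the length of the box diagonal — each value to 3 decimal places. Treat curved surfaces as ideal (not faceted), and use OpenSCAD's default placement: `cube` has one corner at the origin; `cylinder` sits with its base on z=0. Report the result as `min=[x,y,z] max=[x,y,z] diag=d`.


A = translate([-8.7, 7.8, -3.4]) cube([8, 19.8, 13.6]) → bbox [-8.7,7.8,-3.4] .. [-0.7,27.6,10.2]
B = cylinder(h=8.5, r=8.1) → bbox [-8.1,-8.1,0] .. [8.1,8.1,8.5]
lo = A.lo+B.lo = [-8.7-8.1, 7.8-8.1, -3.4+0] = [-16.800,-0.300,-3.400]
hi = A.hi+B.hi = [-0.7+8.1, 27.6+8.1, 10.2+8.5] = [7.400,35.700,18.700]
diag = √(24.2²+36²+22.1²) = √2370.05 = 48.683

min=[-16.800,-0.300,-3.400] max=[7.400,35.700,18.700] diag=48.683


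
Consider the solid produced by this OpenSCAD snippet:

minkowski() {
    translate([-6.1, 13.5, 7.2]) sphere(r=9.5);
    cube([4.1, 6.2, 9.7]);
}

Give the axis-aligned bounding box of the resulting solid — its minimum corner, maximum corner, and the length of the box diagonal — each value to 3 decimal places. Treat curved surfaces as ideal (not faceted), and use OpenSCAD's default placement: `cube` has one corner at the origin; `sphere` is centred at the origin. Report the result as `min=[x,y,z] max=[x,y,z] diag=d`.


min=[-15.600,4.000,-2.300] max=[7.500,29.200,26.400] diag=44.636

A = translate([-6.1, 13.5, 7.2]) sphere(r=9.5) → bbox [-15.6,4,-2.3] .. [3.4,23,16.7]
B = cube([4.1, 6.2, 9.7]) → bbox [0,0,0] .. [4.1,6.2,9.7]
lo = A.lo+B.lo = [-15.6+0, 4+0, -2.3+0] = [-15.600,4.000,-2.300]
hi = A.hi+B.hi = [3.4+4.1, 23+6.2, 16.7+9.7] = [7.500,29.200,26.400]
diag = √(23.1²+25.2²+28.7²) = √1992.34 = 44.636


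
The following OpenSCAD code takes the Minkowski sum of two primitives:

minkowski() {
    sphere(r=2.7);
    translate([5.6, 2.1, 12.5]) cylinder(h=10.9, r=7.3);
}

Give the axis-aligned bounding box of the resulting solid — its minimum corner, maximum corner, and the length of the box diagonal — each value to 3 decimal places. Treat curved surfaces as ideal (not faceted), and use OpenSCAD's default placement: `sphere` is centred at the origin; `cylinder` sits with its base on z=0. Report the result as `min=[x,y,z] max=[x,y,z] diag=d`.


min=[-4.400,-7.900,9.800] max=[15.600,12.100,26.100] diag=32.645

A = translate([5.6, 2.1, 12.5]) cylinder(h=10.9, r=7.3) → bbox [-1.7,-5.2,12.5] .. [12.9,9.4,23.4]
B = sphere(r=2.7) → bbox [-2.7,-2.7,-2.7] .. [2.7,2.7,2.7]
lo = A.lo+B.lo = [-1.7-2.7, -5.2-2.7, 12.5-2.7] = [-4.400,-7.900,9.800]
hi = A.hi+B.hi = [12.9+2.7, 9.4+2.7, 23.4+2.7] = [15.600,12.100,26.100]
diag = √(20²+20²+16.3²) = √1065.69 = 32.645


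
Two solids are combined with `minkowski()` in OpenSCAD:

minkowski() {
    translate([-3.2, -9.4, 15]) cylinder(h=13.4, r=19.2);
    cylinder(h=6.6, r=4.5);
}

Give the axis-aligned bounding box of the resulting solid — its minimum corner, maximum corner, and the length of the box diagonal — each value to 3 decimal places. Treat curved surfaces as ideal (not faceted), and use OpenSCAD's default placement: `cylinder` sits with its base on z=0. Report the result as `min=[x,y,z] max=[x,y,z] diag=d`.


min=[-26.900,-33.100,15.000] max=[20.500,14.300,35.000] diag=69.954

A = translate([-3.2, -9.4, 15]) cylinder(h=13.4, r=19.2) → bbox [-22.4,-28.6,15] .. [16,9.8,28.4]
B = cylinder(h=6.6, r=4.5) → bbox [-4.5,-4.5,0] .. [4.5,4.5,6.6]
lo = A.lo+B.lo = [-22.4-4.5, -28.6-4.5, 15+0] = [-26.900,-33.100,15.000]
hi = A.hi+B.hi = [16+4.5, 9.8+4.5, 28.4+6.6] = [20.500,14.300,35.000]
diag = √(47.4²+47.4²+20²) = √4893.52 = 69.954


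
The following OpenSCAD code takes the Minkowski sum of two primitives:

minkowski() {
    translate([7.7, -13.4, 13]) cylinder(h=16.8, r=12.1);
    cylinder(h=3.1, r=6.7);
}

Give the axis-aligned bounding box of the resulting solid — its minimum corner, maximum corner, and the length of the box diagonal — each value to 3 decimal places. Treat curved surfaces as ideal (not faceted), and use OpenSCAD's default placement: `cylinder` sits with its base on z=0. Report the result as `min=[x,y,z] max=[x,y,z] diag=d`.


A = translate([7.7, -13.4, 13]) cylinder(h=16.8, r=12.1) → bbox [-4.4,-25.5,13] .. [19.8,-1.3,29.8]
B = cylinder(h=3.1, r=6.7) → bbox [-6.7,-6.7,0] .. [6.7,6.7,3.1]
lo = A.lo+B.lo = [-4.4-6.7, -25.5-6.7, 13+0] = [-11.100,-32.200,13.000]
hi = A.hi+B.hi = [19.8+6.7, -1.3+6.7, 29.8+3.1] = [26.500,5.400,32.900]
diag = √(37.6²+37.6²+19.9²) = √3223.53 = 56.776

min=[-11.100,-32.200,13.000] max=[26.500,5.400,32.900] diag=56.776


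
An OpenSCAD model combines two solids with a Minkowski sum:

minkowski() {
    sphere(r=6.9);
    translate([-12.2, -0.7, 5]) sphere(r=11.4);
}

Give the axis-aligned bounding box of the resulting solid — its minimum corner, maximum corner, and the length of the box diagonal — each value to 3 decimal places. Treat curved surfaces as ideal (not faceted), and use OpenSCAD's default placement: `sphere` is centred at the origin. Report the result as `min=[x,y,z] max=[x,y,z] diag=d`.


A = translate([-12.2, -0.7, 5]) sphere(r=11.4) → bbox [-23.6,-12.1,-6.4] .. [-0.8,10.7,16.4]
B = sphere(r=6.9) → bbox [-6.9,-6.9,-6.9] .. [6.9,6.9,6.9]
lo = A.lo+B.lo = [-23.6-6.9, -12.1-6.9, -6.4-6.9] = [-30.500,-19.000,-13.300]
hi = A.hi+B.hi = [-0.8+6.9, 10.7+6.9, 16.4+6.9] = [6.100,17.600,23.300]
diag = √(36.6²+36.6²+36.6²) = √4018.68 = 63.393

min=[-30.500,-19.000,-13.300] max=[6.100,17.600,23.300] diag=63.393


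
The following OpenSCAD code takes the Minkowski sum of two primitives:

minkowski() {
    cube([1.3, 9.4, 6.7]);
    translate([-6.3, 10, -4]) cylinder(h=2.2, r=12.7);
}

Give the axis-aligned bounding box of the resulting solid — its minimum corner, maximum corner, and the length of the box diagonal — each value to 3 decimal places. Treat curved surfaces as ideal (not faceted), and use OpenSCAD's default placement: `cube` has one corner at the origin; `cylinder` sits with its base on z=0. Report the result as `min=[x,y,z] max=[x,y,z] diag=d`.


A = translate([-6.3, 10, -4]) cylinder(h=2.2, r=12.7) → bbox [-19,-2.7,-4] .. [6.4,22.7,-1.8]
B = cube([1.3, 9.4, 6.7]) → bbox [0,0,0] .. [1.3,9.4,6.7]
lo = A.lo+B.lo = [-19+0, -2.7+0, -4+0] = [-19.000,-2.700,-4.000]
hi = A.hi+B.hi = [6.4+1.3, 22.7+9.4, -1.8+6.7] = [7.700,32.100,4.900]
diag = √(26.7²+34.8²+8.9²) = √2003.14 = 44.756

min=[-19.000,-2.700,-4.000] max=[7.700,32.100,4.900] diag=44.756


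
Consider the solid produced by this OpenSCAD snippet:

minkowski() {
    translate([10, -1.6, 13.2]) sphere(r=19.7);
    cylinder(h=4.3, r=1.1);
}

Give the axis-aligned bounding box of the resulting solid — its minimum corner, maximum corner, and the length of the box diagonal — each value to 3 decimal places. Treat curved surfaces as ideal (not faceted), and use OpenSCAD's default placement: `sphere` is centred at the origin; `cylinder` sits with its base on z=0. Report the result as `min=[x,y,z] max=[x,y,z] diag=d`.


min=[-10.800,-22.400,-6.500] max=[30.800,19.200,37.200] diag=73.286

A = translate([10, -1.6, 13.2]) sphere(r=19.7) → bbox [-9.7,-21.3,-6.5] .. [29.7,18.1,32.9]
B = cylinder(h=4.3, r=1.1) → bbox [-1.1,-1.1,0] .. [1.1,1.1,4.3]
lo = A.lo+B.lo = [-9.7-1.1, -21.3-1.1, -6.5+0] = [-10.800,-22.400,-6.500]
hi = A.hi+B.hi = [29.7+1.1, 18.1+1.1, 32.9+4.3] = [30.800,19.200,37.200]
diag = √(41.6²+41.6²+43.7²) = √5370.81 = 73.286


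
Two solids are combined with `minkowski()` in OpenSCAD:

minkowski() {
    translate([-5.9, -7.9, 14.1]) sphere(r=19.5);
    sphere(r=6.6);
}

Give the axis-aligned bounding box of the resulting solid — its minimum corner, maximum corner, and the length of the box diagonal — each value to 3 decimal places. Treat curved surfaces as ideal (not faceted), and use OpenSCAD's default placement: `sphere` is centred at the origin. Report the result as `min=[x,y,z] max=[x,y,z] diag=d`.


min=[-32.000,-34.000,-12.000] max=[20.200,18.200,40.200] diag=90.413

A = translate([-5.9, -7.9, 14.1]) sphere(r=19.5) → bbox [-25.4,-27.4,-5.4] .. [13.6,11.6,33.6]
B = sphere(r=6.6) → bbox [-6.6,-6.6,-6.6] .. [6.6,6.6,6.6]
lo = A.lo+B.lo = [-25.4-6.6, -27.4-6.6, -5.4-6.6] = [-32.000,-34.000,-12.000]
hi = A.hi+B.hi = [13.6+6.6, 11.6+6.6, 33.6+6.6] = [20.200,18.200,40.200]
diag = √(52.2²+52.2²+52.2²) = √8174.52 = 90.413


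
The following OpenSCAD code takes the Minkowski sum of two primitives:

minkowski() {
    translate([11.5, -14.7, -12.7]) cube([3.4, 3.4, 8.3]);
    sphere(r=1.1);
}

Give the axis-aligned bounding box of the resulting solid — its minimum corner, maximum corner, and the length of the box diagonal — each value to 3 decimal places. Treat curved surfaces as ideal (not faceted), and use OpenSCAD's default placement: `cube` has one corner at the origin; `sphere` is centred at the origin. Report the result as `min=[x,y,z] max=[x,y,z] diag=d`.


min=[10.400,-15.800,-13.800] max=[16.000,-10.200,-3.300] diag=13.152

A = translate([11.5, -14.7, -12.7]) cube([3.4, 3.4, 8.3]) → bbox [11.5,-14.7,-12.7] .. [14.9,-11.3,-4.4]
B = sphere(r=1.1) → bbox [-1.1,-1.1,-1.1] .. [1.1,1.1,1.1]
lo = A.lo+B.lo = [11.5-1.1, -14.7-1.1, -12.7-1.1] = [10.400,-15.800,-13.800]
hi = A.hi+B.hi = [14.9+1.1, -11.3+1.1, -4.4+1.1] = [16.000,-10.200,-3.300]
diag = √(5.6²+5.6²+10.5²) = √172.97 = 13.152


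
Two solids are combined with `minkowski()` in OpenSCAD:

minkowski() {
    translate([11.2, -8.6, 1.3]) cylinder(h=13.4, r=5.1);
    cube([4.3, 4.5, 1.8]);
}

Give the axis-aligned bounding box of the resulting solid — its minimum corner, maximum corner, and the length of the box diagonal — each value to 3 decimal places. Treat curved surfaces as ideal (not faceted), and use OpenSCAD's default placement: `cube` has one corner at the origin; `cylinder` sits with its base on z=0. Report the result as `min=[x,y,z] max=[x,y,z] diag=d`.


min=[6.100,-13.700,1.300] max=[20.600,1.000,16.500] diag=25.639

A = translate([11.2, -8.6, 1.3]) cylinder(h=13.4, r=5.1) → bbox [6.1,-13.7,1.3] .. [16.3,-3.5,14.7]
B = cube([4.3, 4.5, 1.8]) → bbox [0,0,0] .. [4.3,4.5,1.8]
lo = A.lo+B.lo = [6.1+0, -13.7+0, 1.3+0] = [6.100,-13.700,1.300]
hi = A.hi+B.hi = [16.3+4.3, -3.5+4.5, 14.7+1.8] = [20.600,1.000,16.500]
diag = √(14.5²+14.7²+15.2²) = √657.38 = 25.639


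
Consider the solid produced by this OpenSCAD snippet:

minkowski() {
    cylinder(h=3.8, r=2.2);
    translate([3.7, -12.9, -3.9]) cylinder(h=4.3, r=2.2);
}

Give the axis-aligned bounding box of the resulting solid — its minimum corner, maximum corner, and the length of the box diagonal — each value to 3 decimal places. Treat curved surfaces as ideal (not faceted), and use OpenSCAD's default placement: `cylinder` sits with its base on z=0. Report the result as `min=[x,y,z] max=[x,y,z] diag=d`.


A = translate([3.7, -12.9, -3.9]) cylinder(h=4.3, r=2.2) → bbox [1.5,-15.1,-3.9] .. [5.9,-10.7,0.4]
B = cylinder(h=3.8, r=2.2) → bbox [-2.2,-2.2,0] .. [2.2,2.2,3.8]
lo = A.lo+B.lo = [1.5-2.2, -15.1-2.2, -3.9+0] = [-0.700,-17.300,-3.900]
hi = A.hi+B.hi = [5.9+2.2, -10.7+2.2, 0.4+3.8] = [8.100,-8.500,4.200]
diag = √(8.8²+8.8²+8.1²) = √220.49 = 14.849

min=[-0.700,-17.300,-3.900] max=[8.100,-8.500,4.200] diag=14.849


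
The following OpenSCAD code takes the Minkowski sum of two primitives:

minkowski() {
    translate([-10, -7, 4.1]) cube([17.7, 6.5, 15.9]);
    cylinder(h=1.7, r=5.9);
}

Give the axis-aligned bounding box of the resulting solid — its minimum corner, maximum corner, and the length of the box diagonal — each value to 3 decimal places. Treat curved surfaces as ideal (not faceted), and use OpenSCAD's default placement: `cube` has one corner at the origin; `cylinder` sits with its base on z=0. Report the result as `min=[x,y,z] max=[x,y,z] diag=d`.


A = translate([-10, -7, 4.1]) cube([17.7, 6.5, 15.9]) → bbox [-10,-7,4.1] .. [7.7,-0.5,20]
B = cylinder(h=1.7, r=5.9) → bbox [-5.9,-5.9,0] .. [5.9,5.9,1.7]
lo = A.lo+B.lo = [-10-5.9, -7-5.9, 4.1+0] = [-15.900,-12.900,4.100]
hi = A.hi+B.hi = [7.7+5.9, -0.5+5.9, 20+1.7] = [13.600,5.400,21.700]
diag = √(29.5²+18.3²+17.6²) = √1514.9 = 38.922

min=[-15.900,-12.900,4.100] max=[13.600,5.400,21.700] diag=38.922


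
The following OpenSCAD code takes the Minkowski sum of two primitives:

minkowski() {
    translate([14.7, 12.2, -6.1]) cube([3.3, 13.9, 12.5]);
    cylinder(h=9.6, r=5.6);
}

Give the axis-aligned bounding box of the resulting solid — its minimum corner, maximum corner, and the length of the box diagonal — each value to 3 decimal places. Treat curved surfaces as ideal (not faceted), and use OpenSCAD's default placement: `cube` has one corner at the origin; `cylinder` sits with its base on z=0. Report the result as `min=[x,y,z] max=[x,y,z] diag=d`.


A = translate([14.7, 12.2, -6.1]) cube([3.3, 13.9, 12.5]) → bbox [14.7,12.2,-6.1] .. [18,26.1,6.4]
B = cylinder(h=9.6, r=5.6) → bbox [-5.6,-5.6,0] .. [5.6,5.6,9.6]
lo = A.lo+B.lo = [14.7-5.6, 12.2-5.6, -6.1+0] = [9.100,6.600,-6.100]
hi = A.hi+B.hi = [18+5.6, 26.1+5.6, 6.4+9.6] = [23.600,31.700,16.000]
diag = √(14.5²+25.1²+22.1²) = √1328.67 = 36.451

min=[9.100,6.600,-6.100] max=[23.600,31.700,16.000] diag=36.451


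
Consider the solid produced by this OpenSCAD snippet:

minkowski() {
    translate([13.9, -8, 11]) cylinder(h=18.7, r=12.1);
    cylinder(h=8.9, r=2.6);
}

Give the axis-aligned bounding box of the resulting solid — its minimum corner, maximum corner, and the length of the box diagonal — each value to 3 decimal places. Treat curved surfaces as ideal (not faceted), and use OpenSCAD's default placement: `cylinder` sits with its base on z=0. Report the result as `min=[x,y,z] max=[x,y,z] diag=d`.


A = translate([13.9, -8, 11]) cylinder(h=18.7, r=12.1) → bbox [1.8,-20.1,11] .. [26,4.1,29.7]
B = cylinder(h=8.9, r=2.6) → bbox [-2.6,-2.6,0] .. [2.6,2.6,8.9]
lo = A.lo+B.lo = [1.8-2.6, -20.1-2.6, 11+0] = [-0.800,-22.700,11.000]
hi = A.hi+B.hi = [26+2.6, 4.1+2.6, 29.7+8.9] = [28.600,6.700,38.600]
diag = √(29.4²+29.4²+27.6²) = √2490.48 = 49.905

min=[-0.800,-22.700,11.000] max=[28.600,6.700,38.600] diag=49.905


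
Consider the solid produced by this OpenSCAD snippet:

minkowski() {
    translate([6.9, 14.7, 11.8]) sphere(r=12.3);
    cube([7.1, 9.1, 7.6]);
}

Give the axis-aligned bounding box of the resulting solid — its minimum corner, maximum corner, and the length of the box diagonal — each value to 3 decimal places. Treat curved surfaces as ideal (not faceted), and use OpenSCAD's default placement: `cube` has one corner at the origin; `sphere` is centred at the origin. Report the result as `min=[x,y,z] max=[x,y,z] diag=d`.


min=[-5.400,2.400,-0.500] max=[26.300,36.100,31.700] diag=56.369

A = translate([6.9, 14.7, 11.8]) sphere(r=12.3) → bbox [-5.4,2.4,-0.5] .. [19.2,27,24.1]
B = cube([7.1, 9.1, 7.6]) → bbox [0,0,0] .. [7.1,9.1,7.6]
lo = A.lo+B.lo = [-5.4+0, 2.4+0, -0.5+0] = [-5.400,2.400,-0.500]
hi = A.hi+B.hi = [19.2+7.1, 27+9.1, 24.1+7.6] = [26.300,36.100,31.700]
diag = √(31.7²+33.7²+32.2²) = √3177.42 = 56.369


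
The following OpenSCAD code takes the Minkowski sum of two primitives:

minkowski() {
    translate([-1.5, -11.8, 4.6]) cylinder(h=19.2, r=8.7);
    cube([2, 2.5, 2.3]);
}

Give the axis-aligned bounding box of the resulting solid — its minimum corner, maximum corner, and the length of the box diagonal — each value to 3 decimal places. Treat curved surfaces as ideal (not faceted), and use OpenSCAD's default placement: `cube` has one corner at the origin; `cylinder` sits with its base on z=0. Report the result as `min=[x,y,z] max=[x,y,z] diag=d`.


A = translate([-1.5, -11.8, 4.6]) cylinder(h=19.2, r=8.7) → bbox [-10.2,-20.5,4.6] .. [7.2,-3.1,23.8]
B = cube([2, 2.5, 2.3]) → bbox [0,0,0] .. [2,2.5,2.3]
lo = A.lo+B.lo = [-10.2+0, -20.5+0, 4.6+0] = [-10.200,-20.500,4.600]
hi = A.hi+B.hi = [7.2+2, -3.1+2.5, 23.8+2.3] = [9.200,-0.600,26.100]
diag = √(19.4²+19.9²+21.5²) = √1234.62 = 35.137

min=[-10.200,-20.500,4.600] max=[9.200,-0.600,26.100] diag=35.137


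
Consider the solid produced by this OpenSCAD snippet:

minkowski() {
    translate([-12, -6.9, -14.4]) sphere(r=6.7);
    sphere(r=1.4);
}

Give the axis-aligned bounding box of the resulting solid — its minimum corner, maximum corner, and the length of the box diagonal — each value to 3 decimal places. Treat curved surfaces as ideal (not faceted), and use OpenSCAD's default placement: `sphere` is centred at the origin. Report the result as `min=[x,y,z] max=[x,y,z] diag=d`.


min=[-20.100,-15.000,-22.500] max=[-3.900,1.200,-6.300] diag=28.059

A = translate([-12, -6.9, -14.4]) sphere(r=6.7) → bbox [-18.7,-13.6,-21.1] .. [-5.3,-0.2,-7.7]
B = sphere(r=1.4) → bbox [-1.4,-1.4,-1.4] .. [1.4,1.4,1.4]
lo = A.lo+B.lo = [-18.7-1.4, -13.6-1.4, -21.1-1.4] = [-20.100,-15.000,-22.500]
hi = A.hi+B.hi = [-5.3+1.4, -0.2+1.4, -7.7+1.4] = [-3.900,1.200,-6.300]
diag = √(16.2²+16.2²+16.2²) = √787.32 = 28.059


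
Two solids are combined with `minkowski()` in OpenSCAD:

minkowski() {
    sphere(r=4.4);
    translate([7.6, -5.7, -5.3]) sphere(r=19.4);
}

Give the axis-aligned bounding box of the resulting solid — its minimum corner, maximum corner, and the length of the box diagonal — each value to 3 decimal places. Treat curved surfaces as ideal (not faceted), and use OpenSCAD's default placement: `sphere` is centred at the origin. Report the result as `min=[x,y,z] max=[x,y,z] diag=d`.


A = translate([7.6, -5.7, -5.3]) sphere(r=19.4) → bbox [-11.8,-25.1,-24.7] .. [27,13.7,14.1]
B = sphere(r=4.4) → bbox [-4.4,-4.4,-4.4] .. [4.4,4.4,4.4]
lo = A.lo+B.lo = [-11.8-4.4, -25.1-4.4, -24.7-4.4] = [-16.200,-29.500,-29.100]
hi = A.hi+B.hi = [27+4.4, 13.7+4.4, 14.1+4.4] = [31.400,18.100,18.500]
diag = √(47.6²+47.6²+47.6²) = √6797.28 = 82.446

min=[-16.200,-29.500,-29.100] max=[31.400,18.100,18.500] diag=82.446


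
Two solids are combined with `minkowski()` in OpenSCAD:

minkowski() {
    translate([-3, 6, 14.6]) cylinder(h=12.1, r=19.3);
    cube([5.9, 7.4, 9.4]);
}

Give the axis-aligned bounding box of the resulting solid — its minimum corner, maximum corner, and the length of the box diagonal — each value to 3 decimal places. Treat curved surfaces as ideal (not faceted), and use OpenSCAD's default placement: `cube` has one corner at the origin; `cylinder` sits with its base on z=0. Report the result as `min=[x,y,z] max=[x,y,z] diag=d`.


min=[-22.300,-13.300,14.600] max=[22.200,32.700,36.100] diag=67.517

A = translate([-3, 6, 14.6]) cylinder(h=12.1, r=19.3) → bbox [-22.3,-13.3,14.6] .. [16.3,25.3,26.7]
B = cube([5.9, 7.4, 9.4]) → bbox [0,0,0] .. [5.9,7.4,9.4]
lo = A.lo+B.lo = [-22.3+0, -13.3+0, 14.6+0] = [-22.300,-13.300,14.600]
hi = A.hi+B.hi = [16.3+5.9, 25.3+7.4, 26.7+9.4] = [22.200,32.700,36.100]
diag = √(44.5²+46²+21.5²) = √4558.5 = 67.517


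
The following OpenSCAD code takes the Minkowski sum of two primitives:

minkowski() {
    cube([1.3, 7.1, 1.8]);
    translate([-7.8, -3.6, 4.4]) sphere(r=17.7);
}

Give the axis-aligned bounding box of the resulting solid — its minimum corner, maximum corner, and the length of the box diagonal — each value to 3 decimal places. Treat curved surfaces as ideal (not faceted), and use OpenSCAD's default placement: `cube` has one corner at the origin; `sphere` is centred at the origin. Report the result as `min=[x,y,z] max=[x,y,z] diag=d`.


min=[-25.500,-21.300,-13.300] max=[11.200,21.200,23.900] diag=67.357

A = translate([-7.8, -3.6, 4.4]) sphere(r=17.7) → bbox [-25.5,-21.3,-13.3] .. [9.9,14.1,22.1]
B = cube([1.3, 7.1, 1.8]) → bbox [0,0,0] .. [1.3,7.1,1.8]
lo = A.lo+B.lo = [-25.5+0, -21.3+0, -13.3+0] = [-25.500,-21.300,-13.300]
hi = A.hi+B.hi = [9.9+1.3, 14.1+7.1, 22.1+1.8] = [11.200,21.200,23.900]
diag = √(36.7²+42.5²+37.2²) = √4536.98 = 67.357
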